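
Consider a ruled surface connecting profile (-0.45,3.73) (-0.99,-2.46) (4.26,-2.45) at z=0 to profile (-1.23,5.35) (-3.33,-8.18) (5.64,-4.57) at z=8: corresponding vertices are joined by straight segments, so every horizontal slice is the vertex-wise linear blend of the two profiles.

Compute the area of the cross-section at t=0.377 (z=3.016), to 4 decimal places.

Cross-section at t=0.377: each vertex is (1-t)·p0[i] + t·p1[i].
  v1: (1-0.377)·(-0.45,3.73) + 0.377·(-1.23,5.35) = (-0.7441,4.3407)
  v2: (1-0.377)·(-0.99,-2.46) + 0.377·(-3.33,-8.18) = (-1.8722,-4.6164)
  v3: (1-0.377)·(4.26,-2.45) + 0.377·(5.64,-4.57) = (4.7803,-3.2492)
Shoelace sum Σ(x_i·y_{i+1} − x_{i+1}·y_i):
  i=1: -0.7441·-4.6164 − -1.8722·4.3407 = +11.5616 (running +11.5616)
  i=2: -1.8722·-3.2492 − 4.7803·-4.6164 = +28.1509 (running +39.7125)
  i=3: 4.7803·4.3407 − -0.7441·-3.2492 = +18.3322 (running +58.0447)
Area = |Σ|/2 = |58.0447|/2 = 29.0224

Area at t=0.377: 29.0224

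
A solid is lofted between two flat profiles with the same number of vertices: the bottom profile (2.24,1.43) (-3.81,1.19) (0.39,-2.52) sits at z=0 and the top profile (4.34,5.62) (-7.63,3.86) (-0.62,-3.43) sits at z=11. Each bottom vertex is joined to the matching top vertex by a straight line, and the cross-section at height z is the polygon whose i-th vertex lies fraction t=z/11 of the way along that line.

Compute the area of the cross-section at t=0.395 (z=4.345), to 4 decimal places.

Cross-section at t=0.395: each vertex is (1-t)·p0[i] + t·p1[i].
  v1: (1-0.395)·(2.24,1.43) + 0.395·(4.34,5.62) = (3.0695,3.0850)
  v2: (1-0.395)·(-3.81,1.19) + 0.395·(-7.63,3.86) = (-5.3189,2.2447)
  v3: (1-0.395)·(0.39,-2.52) + 0.395·(-0.62,-3.43) = (-0.0090,-2.8795)
Shoelace sum Σ(x_i·y_{i+1} − x_{i+1}·y_i):
  i=1: 3.0695·2.2447 − -5.3189·3.0850 = +23.2990 (running +23.2990)
  i=2: -5.3189·-2.8795 − -0.0090·2.2447 = +15.3356 (running +38.6346)
  i=3: -0.0090·3.0850 − 3.0695·-2.8795 = +8.8109 (running +47.4455)
Area = |Σ|/2 = |47.4455|/2 = 23.7227

Area at t=0.395: 23.7227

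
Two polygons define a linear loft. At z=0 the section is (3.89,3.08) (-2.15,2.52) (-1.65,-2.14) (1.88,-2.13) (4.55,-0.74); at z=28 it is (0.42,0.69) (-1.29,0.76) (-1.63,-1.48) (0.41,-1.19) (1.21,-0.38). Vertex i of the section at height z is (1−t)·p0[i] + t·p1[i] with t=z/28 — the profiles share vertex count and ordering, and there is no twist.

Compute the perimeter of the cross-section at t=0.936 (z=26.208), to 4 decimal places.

Perimeter at t=0.936: 9.2732

Cross-section at t=0.936: each vertex is (1-t)·p0[i] + t·p1[i].
  v1: (1-0.936)·(3.89,3.08) + 0.936·(0.42,0.69) = (0.6421,0.8430)
  v2: (1-0.936)·(-2.15,2.52) + 0.936·(-1.29,0.76) = (-1.3450,0.8726)
  v3: (1-0.936)·(-1.65,-2.14) + 0.936·(-1.63,-1.48) = (-1.6313,-1.5222)
  v4: (1-0.936)·(1.88,-2.13) + 0.936·(0.41,-1.19) = (0.5041,-1.2502)
  v5: (1-0.936)·(4.55,-0.74) + 0.936·(1.21,-0.38) = (1.4238,-0.4030)
Perimeter = Σ |v_{i+1} − v_i|:
  edge 1→2: √(-1.9871² + 0.0297²) = 1.9873 (running 1.9873)
  edge 2→3: √(-0.2862² + -2.3949²) = 2.4119 (running 4.3993)
  edge 3→4: √(2.1354² + 0.2721²) = 2.1526 (running 6.5519)
  edge 4→5: √(0.9197² + 0.8471²) = 1.2504 (running 7.8023)
  edge 5→1: √(-0.7817² + 1.2460²) = 1.4709 (running 9.2732)
Perimeter = 9.2732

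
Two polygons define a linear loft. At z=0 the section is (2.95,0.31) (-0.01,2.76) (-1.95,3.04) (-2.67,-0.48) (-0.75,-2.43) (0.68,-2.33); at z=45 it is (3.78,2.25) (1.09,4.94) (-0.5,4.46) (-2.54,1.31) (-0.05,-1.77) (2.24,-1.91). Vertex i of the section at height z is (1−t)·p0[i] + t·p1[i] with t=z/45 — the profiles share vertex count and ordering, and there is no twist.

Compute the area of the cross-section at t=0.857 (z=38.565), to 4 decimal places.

Cross-section at t=0.857: each vertex is (1-t)·p0[i] + t·p1[i].
  v1: (1-0.857)·(2.95,0.31) + 0.857·(3.78,2.25) = (3.6613,1.9726)
  v2: (1-0.857)·(-0.01,2.76) + 0.857·(1.09,4.94) = (0.9327,4.6283)
  v3: (1-0.857)·(-1.95,3.04) + 0.857·(-0.5,4.46) = (-0.7074,4.2569)
  v4: (1-0.857)·(-2.67,-0.48) + 0.857·(-2.54,1.31) = (-2.5586,1.0540)
  v5: (1-0.857)·(-0.75,-2.43) + 0.857·(-0.05,-1.77) = (-0.1501,-1.8644)
  v6: (1-0.857)·(0.68,-2.33) + 0.857·(2.24,-1.91) = (2.0169,-1.9701)
Shoelace sum Σ(x_i·y_{i+1} − x_{i+1}·y_i):
  i=1: 3.6613·4.6283 − 0.9327·1.9726 = +15.1057 (running +15.1057)
  i=2: 0.9327·4.2569 − -0.7074·4.6283 = +7.2442 (running +22.3499)
  i=3: -0.7074·1.0540 − -2.5586·4.2569 = +10.1462 (running +32.4961)
  i=4: -2.5586·-1.8644 − -0.1501·1.0540 = +4.9284 (running +37.4245)
  i=5: -0.1501·-1.9701 − 2.0169·-1.8644 = +4.0560 (running +41.4805)
  i=6: 2.0169·1.9726 − 3.6613·-1.9701 = +11.1915 (running +52.6721)
Area = |Σ|/2 = |52.6721|/2 = 26.3360

Area at t=0.857: 26.3360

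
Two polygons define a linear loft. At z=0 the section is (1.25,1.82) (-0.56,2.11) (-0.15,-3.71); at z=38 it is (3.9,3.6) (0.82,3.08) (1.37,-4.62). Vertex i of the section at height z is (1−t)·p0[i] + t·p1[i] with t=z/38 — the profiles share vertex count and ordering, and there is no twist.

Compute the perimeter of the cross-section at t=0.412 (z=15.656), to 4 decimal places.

Perimeter at t=0.412: 15.8402

Cross-section at t=0.412: each vertex is (1-t)·p0[i] + t·p1[i].
  v1: (1-0.412)·(1.25,1.82) + 0.412·(3.9,3.6) = (2.3418,2.5534)
  v2: (1-0.412)·(-0.56,2.11) + 0.412·(0.82,3.08) = (0.0086,2.5096)
  v3: (1-0.412)·(-0.15,-3.71) + 0.412·(1.37,-4.62) = (0.4762,-4.0849)
Perimeter = Σ |v_{i+1} − v_i|:
  edge 1→2: √(-2.3332² + -0.0437²) = 2.3336 (running 2.3336)
  edge 2→3: √(0.4677² + -6.5946²) = 6.6111 (running 8.9448)
  edge 3→1: √(1.8656² + 6.6383²) = 6.8954 (running 15.8402)
Perimeter = 15.8402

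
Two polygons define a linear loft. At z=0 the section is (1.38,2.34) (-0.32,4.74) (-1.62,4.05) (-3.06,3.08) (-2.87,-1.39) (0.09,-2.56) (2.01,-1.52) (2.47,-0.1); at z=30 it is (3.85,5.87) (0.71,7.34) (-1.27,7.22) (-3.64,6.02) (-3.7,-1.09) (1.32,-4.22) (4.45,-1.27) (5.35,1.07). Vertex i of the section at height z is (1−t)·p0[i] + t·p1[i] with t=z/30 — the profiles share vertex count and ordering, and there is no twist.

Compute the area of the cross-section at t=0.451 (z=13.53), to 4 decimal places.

Area at t=0.451: 47.5749

Cross-section at t=0.451: each vertex is (1-t)·p0[i] + t·p1[i].
  v1: (1-0.451)·(1.38,2.34) + 0.451·(3.85,5.87) = (2.4940,3.9320)
  v2: (1-0.451)·(-0.32,4.74) + 0.451·(0.71,7.34) = (0.1445,5.9126)
  v3: (1-0.451)·(-1.62,4.05) + 0.451·(-1.27,7.22) = (-1.4621,5.4797)
  v4: (1-0.451)·(-3.06,3.08) + 0.451·(-3.64,6.02) = (-3.3216,4.4059)
  v5: (1-0.451)·(-2.87,-1.39) + 0.451·(-3.7,-1.09) = (-3.2443,-1.2547)
  v6: (1-0.451)·(0.09,-2.56) + 0.451·(1.32,-4.22) = (0.6447,-3.3087)
  v7: (1-0.451)·(2.01,-1.52) + 0.451·(4.45,-1.27) = (3.1104,-1.4072)
  v8: (1-0.451)·(2.47,-0.1) + 0.451·(5.35,1.07) = (3.7689,0.4277)
Shoelace sum Σ(x_i·y_{i+1} − x_{i+1}·y_i):
  i=1: 2.4940·5.9126 − 0.1445·3.9320 = +14.1776 (running +14.1776)
  i=2: 0.1445·5.4797 − -1.4621·5.9126 = +9.4371 (running +23.6146)
  i=3: -1.4621·4.4059 − -3.3216·5.4797 = +11.7590 (running +35.3737)
  i=4: -3.3216·-1.2547 − -3.2443·4.4059 = +18.4619 (running +53.8356)
  i=5: -3.2443·-3.3087 − 0.6447·-1.2547 = +11.5433 (running +65.3789)
  i=6: 0.6447·-1.4072 − 3.1104·-3.3087 = +9.3841 (running +74.7630)
  i=7: 3.1104·0.4277 − 3.7689·-1.4072 = +6.6340 (running +81.3970)
  i=8: 3.7689·3.9320 − 2.4940·0.4277 = +13.7528 (running +95.1497)
Area = |Σ|/2 = |95.1497|/2 = 47.5749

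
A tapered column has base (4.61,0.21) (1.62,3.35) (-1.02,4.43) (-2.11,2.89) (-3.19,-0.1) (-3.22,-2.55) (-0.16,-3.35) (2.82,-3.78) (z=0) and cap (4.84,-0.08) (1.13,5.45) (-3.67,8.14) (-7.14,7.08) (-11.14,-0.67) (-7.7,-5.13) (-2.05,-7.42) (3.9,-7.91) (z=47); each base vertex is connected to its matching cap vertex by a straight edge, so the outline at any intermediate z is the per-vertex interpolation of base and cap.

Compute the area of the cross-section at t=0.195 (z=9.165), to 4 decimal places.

Cross-section at t=0.195: each vertex is (1-t)·p0[i] + t·p1[i].
  v1: (1-0.195)·(4.61,0.21) + 0.195·(4.84,-0.08) = (4.6548,0.1534)
  v2: (1-0.195)·(1.62,3.35) + 0.195·(1.13,5.45) = (1.5245,3.7595)
  v3: (1-0.195)·(-1.02,4.43) + 0.195·(-3.67,8.14) = (-1.5368,5.1534)
  v4: (1-0.195)·(-2.11,2.89) + 0.195·(-7.14,7.08) = (-3.0908,3.7070)
  v5: (1-0.195)·(-3.19,-0.1) + 0.195·(-11.14,-0.67) = (-4.7402,-0.2112)
  v6: (1-0.195)·(-3.22,-2.55) + 0.195·(-7.7,-5.13) = (-4.0936,-3.0531)
  v7: (1-0.195)·(-0.16,-3.35) + 0.195·(-2.05,-7.42) = (-0.5285,-4.1437)
  v8: (1-0.195)·(2.82,-3.78) + 0.195·(3.9,-7.91) = (3.0306,-4.5854)
Shoelace sum Σ(x_i·y_{i+1} − x_{i+1}·y_i):
  i=1: 4.6548·3.7595 − 1.5245·0.1534 = +17.2660 (running +17.2660)
  i=2: 1.5245·5.1534 − -1.5368·3.7595 = +13.6336 (running +30.8996)
  i=3: -1.5368·3.7070 − -3.0908·5.1534 = +10.2317 (running +41.1313)
  i=4: -3.0908·-0.2112 − -4.7402·3.7070 = +18.2250 (running +59.3563)
  i=5: -4.7402·-3.0531 − -4.0936·-0.2112 = +13.6081 (running +72.9644)
  i=6: -4.0936·-4.1437 − -0.5285·-3.0531 = +15.3487 (running +88.3131)
  i=7: -0.5285·-4.5854 − 3.0306·-4.1437 = +14.9813 (running +103.2944)
  i=8: 3.0306·0.1534 − 4.6548·-4.5854 = +21.8092 (running +125.1036)
Area = |Σ|/2 = |125.1036|/2 = 62.5518

Area at t=0.195: 62.5518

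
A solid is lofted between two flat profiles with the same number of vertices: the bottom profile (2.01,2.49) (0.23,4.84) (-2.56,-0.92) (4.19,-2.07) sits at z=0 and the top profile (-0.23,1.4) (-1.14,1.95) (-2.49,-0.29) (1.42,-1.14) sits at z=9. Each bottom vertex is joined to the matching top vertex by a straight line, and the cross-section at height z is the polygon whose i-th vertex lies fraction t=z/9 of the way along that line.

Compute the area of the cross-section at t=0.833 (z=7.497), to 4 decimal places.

Area at t=0.833: 7.6936

Cross-section at t=0.833: each vertex is (1-t)·p0[i] + t·p1[i].
  v1: (1-0.833)·(2.01,2.49) + 0.833·(-0.23,1.4) = (0.1441,1.5820)
  v2: (1-0.833)·(0.23,4.84) + 0.833·(-1.14,1.95) = (-0.9112,2.4326)
  v3: (1-0.833)·(-2.56,-0.92) + 0.833·(-2.49,-0.29) = (-2.5017,-0.3952)
  v4: (1-0.833)·(4.19,-2.07) + 0.833·(1.42,-1.14) = (1.8826,-1.2953)
Shoelace sum Σ(x_i·y_{i+1} − x_{i+1}·y_i):
  i=1: 0.1441·2.4326 − -0.9112·1.5820 = +1.7921 (running +1.7921)
  i=2: -0.9112·-0.3952 − -2.5017·2.4326 = +6.4458 (running +8.2379)
  i=3: -2.5017·-1.2953 − 1.8826·-0.3952 = +3.9845 (running +12.2223)
  i=4: 1.8826·1.5820 − 0.1441·-1.2953 = +3.1649 (running +15.3873)
Area = |Σ|/2 = |15.3873|/2 = 7.6936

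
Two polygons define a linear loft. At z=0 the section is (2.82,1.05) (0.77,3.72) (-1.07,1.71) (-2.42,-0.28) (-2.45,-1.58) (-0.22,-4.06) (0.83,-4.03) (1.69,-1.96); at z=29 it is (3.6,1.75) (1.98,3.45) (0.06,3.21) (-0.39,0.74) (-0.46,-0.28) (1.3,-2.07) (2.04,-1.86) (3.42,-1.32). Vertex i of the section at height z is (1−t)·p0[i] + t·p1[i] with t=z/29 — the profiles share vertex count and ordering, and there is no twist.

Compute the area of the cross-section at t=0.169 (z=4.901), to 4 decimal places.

Area at t=0.169: 23.1939

Cross-section at t=0.169: each vertex is (1-t)·p0[i] + t·p1[i].
  v1: (1-0.169)·(2.82,1.05) + 0.169·(3.6,1.75) = (2.9518,1.1683)
  v2: (1-0.169)·(0.77,3.72) + 0.169·(1.98,3.45) = (0.9745,3.6744)
  v3: (1-0.169)·(-1.07,1.71) + 0.169·(0.06,3.21) = (-0.8790,1.9635)
  v4: (1-0.169)·(-2.42,-0.28) + 0.169·(-0.39,0.74) = (-2.0769,-0.1076)
  v5: (1-0.169)·(-2.45,-1.58) + 0.169·(-0.46,-0.28) = (-2.1137,-1.3603)
  v6: (1-0.169)·(-0.22,-4.06) + 0.169·(1.3,-2.07) = (0.0369,-3.7237)
  v7: (1-0.169)·(0.83,-4.03) + 0.169·(2.04,-1.86) = (1.0345,-3.6633)
  v8: (1-0.169)·(1.69,-1.96) + 0.169·(3.42,-1.32) = (1.9824,-1.8518)
Shoelace sum Σ(x_i·y_{i+1} − x_{i+1}·y_i):
  i=1: 2.9518·3.6744 − 0.9745·1.1683 = +9.7076 (running +9.7076)
  i=2: 0.9745·1.9635 − -0.8790·3.6744 = +5.1433 (running +14.8509)
  i=3: -0.8790·-0.1076 − -2.0769·1.9635 = +4.1727 (running +19.0235)
  i=4: -2.0769·-1.3603 − -2.1137·-0.1076 = +2.5978 (running +21.6213)
  i=5: -2.1137·-3.7237 − 0.0369·-1.3603 = +7.9209 (running +29.5422)
  i=6: 0.0369·-3.6633 − 1.0345·-3.7237 = +3.7170 (running +33.2592)
  i=7: 1.0345·-1.8518 − 1.9824·-3.6633 = +5.3462 (running +38.6055)
  i=8: 1.9824·1.1683 − 2.9518·-1.8518 = +7.7823 (running +46.3878)
Area = |Σ|/2 = |46.3878|/2 = 23.1939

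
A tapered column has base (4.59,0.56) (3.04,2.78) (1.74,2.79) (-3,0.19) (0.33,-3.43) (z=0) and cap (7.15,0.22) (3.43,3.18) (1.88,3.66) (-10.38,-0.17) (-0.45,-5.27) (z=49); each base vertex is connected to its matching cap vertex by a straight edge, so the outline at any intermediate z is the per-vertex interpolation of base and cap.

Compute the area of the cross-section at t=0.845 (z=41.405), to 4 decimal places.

Cross-section at t=0.845: each vertex is (1-t)·p0[i] + t·p1[i].
  v1: (1-0.845)·(4.59,0.56) + 0.845·(7.15,0.22) = (6.7532,0.2727)
  v2: (1-0.845)·(3.04,2.78) + 0.845·(3.43,3.18) = (3.3696,3.1180)
  v3: (1-0.845)·(1.74,2.79) + 0.845·(1.88,3.66) = (1.8583,3.5252)
  v4: (1-0.845)·(-3,0.19) + 0.845·(-10.38,-0.17) = (-9.2361,-0.1142)
  v5: (1-0.845)·(0.33,-3.43) + 0.845·(-0.45,-5.27) = (-0.3291,-4.9848)
Shoelace sum Σ(x_i·y_{i+1} − x_{i+1}·y_i):
  i=1: 6.7532·3.1180 − 3.3696·0.2727 = +20.1376 (running +20.1376)
  i=2: 3.3696·3.5252 − 1.8583·3.1180 = +6.0840 (running +26.2216)
  i=3: 1.8583·-0.1142 − -9.2361·3.5252 = +32.3464 (running +58.5680)
  i=4: -9.2361·-4.9848 − -0.3291·-0.1142 = +46.0025 (running +104.5705)
  i=5: -0.3291·0.2727 − 6.7532·-4.9848 = +33.5736 (running +138.1441)
Area = |Σ|/2 = |138.1441|/2 = 69.0721

Area at t=0.845: 69.0721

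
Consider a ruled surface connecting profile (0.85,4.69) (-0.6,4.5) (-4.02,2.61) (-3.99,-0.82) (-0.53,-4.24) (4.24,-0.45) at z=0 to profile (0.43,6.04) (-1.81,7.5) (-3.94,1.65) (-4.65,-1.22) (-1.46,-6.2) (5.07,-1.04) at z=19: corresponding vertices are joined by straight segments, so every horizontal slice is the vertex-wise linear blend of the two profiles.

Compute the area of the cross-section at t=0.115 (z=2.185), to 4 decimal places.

Cross-section at t=0.115: each vertex is (1-t)·p0[i] + t·p1[i].
  v1: (1-0.115)·(0.85,4.69) + 0.115·(0.43,6.04) = (0.8017,4.8453)
  v2: (1-0.115)·(-0.6,4.5) + 0.115·(-1.81,7.5) = (-0.7391,4.8450)
  v3: (1-0.115)·(-4.02,2.61) + 0.115·(-3.94,1.65) = (-4.0108,2.4996)
  v4: (1-0.115)·(-3.99,-0.82) + 0.115·(-4.65,-1.22) = (-4.0659,-0.8660)
  v5: (1-0.115)·(-0.53,-4.24) + 0.115·(-1.46,-6.2) = (-0.6370,-4.4654)
  v6: (1-0.115)·(4.24,-0.45) + 0.115·(5.07,-1.04) = (4.3354,-0.5179)
Shoelace sum Σ(x_i·y_{i+1} − x_{i+1}·y_i):
  i=1: 0.8017·4.8450 − -0.7391·4.8453 = +7.4656 (running +7.4656)
  i=2: -0.7391·2.4996 − -4.0108·4.8450 = +17.5847 (running +25.0503)
  i=3: -4.0108·-0.8660 − -4.0659·2.4996 = +13.6365 (running +38.6868)
  i=4: -4.0659·-4.4654 − -0.6370·-0.8660 = +17.6043 (running +56.2911)
  i=5: -0.6370·-0.5179 − 4.3354·-4.4654 = +19.6894 (running +75.9805)
  i=6: 4.3354·4.8453 − 0.8017·-0.5179 = +21.4215 (running +97.4020)
Area = |Σ|/2 = |97.4020|/2 = 48.7010

Area at t=0.115: 48.7010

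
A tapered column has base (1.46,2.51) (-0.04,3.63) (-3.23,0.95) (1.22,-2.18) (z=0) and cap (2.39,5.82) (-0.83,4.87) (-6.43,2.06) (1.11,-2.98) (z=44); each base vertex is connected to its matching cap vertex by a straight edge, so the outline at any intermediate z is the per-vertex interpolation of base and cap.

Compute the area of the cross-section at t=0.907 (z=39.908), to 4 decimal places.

Area at t=0.907: 35.6470

Cross-section at t=0.907: each vertex is (1-t)·p0[i] + t·p1[i].
  v1: (1-0.907)·(1.46,2.51) + 0.907·(2.39,5.82) = (2.3035,5.5122)
  v2: (1-0.907)·(-0.04,3.63) + 0.907·(-0.83,4.87) = (-0.7565,4.7547)
  v3: (1-0.907)·(-3.23,0.95) + 0.907·(-6.43,2.06) = (-6.1324,1.9568)
  v4: (1-0.907)·(1.22,-2.18) + 0.907·(1.11,-2.98) = (1.1202,-2.9056)
Shoelace sum Σ(x_i·y_{i+1} − x_{i+1}·y_i):
  i=1: 2.3035·4.7547 − -0.7565·5.5122 = +15.1226 (running +15.1226)
  i=2: -0.7565·1.9568 − -6.1324·4.7547 = +27.6772 (running +42.7998)
  i=3: -6.1324·-2.9056 − 1.1202·1.9568 = +15.6263 (running +58.4261)
  i=4: 1.1202·5.5122 − 2.3035·-2.9056 = +12.8680 (running +71.2941)
Area = |Σ|/2 = |71.2941|/2 = 35.6470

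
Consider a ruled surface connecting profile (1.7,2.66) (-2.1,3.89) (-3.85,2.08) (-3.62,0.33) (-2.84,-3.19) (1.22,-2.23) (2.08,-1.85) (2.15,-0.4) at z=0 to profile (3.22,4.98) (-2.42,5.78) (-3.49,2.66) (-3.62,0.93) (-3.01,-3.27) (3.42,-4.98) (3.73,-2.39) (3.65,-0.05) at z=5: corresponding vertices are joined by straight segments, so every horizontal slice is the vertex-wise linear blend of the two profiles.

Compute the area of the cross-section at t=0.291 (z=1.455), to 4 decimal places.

Cross-section at t=0.291: each vertex is (1-t)·p0[i] + t·p1[i].
  v1: (1-0.291)·(1.7,2.66) + 0.291·(3.22,4.98) = (2.1423,3.3351)
  v2: (1-0.291)·(-2.1,3.89) + 0.291·(-2.42,5.78) = (-2.1931,4.4400)
  v3: (1-0.291)·(-3.85,2.08) + 0.291·(-3.49,2.66) = (-3.7452,2.2488)
  v4: (1-0.291)·(-3.62,0.33) + 0.291·(-3.62,0.93) = (-3.6200,0.5046)
  v5: (1-0.291)·(-2.84,-3.19) + 0.291·(-3.01,-3.27) = (-2.8895,-3.2133)
  v6: (1-0.291)·(1.22,-2.23) + 0.291·(3.42,-4.98) = (1.8602,-3.0303)
  v7: (1-0.291)·(2.08,-1.85) + 0.291·(3.73,-2.39) = (2.5602,-2.0071)
  v8: (1-0.291)·(2.15,-0.4) + 0.291·(3.65,-0.05) = (2.5865,-0.2982)
Shoelace sum Σ(x_i·y_{i+1} − x_{i+1}·y_i):
  i=1: 2.1423·4.4400 − -2.1931·3.3351 = +16.8262 (running +16.8262)
  i=2: -2.1931·2.2488 − -3.7452·4.4400 = +11.6970 (running +28.5232)
  i=3: -3.7452·0.5046 − -3.6200·2.2488 = +6.2507 (running +34.7739)
  i=4: -3.6200·-3.2133 − -2.8895·0.5046 = +13.0901 (running +47.8640)
  i=5: -2.8895·-3.0303 − 1.8602·-3.2133 = +14.7332 (running +62.5972)
  i=6: 1.8602·-2.0071 − 2.5602·-3.0303 = +4.0242 (running +66.6214)
  i=7: 2.5602·-0.2982 − 2.5865·-2.0071 = +4.4282 (running +71.0495)
  i=8: 2.5865·3.3351 − 2.1423·-0.2982 = +9.2650 (running +80.3146)
Area = |Σ|/2 = |80.3146|/2 = 40.1573

Area at t=0.291: 40.1573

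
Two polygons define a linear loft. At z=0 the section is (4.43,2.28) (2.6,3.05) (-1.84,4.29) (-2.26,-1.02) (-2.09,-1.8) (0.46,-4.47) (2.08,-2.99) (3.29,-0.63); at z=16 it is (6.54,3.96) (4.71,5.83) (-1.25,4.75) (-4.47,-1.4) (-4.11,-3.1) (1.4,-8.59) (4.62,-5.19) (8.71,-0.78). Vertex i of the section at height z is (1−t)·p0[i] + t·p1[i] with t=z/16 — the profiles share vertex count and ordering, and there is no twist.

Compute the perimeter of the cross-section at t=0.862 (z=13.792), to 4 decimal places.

Perimeter at t=0.862: 38.4788

Cross-section at t=0.862: each vertex is (1-t)·p0[i] + t·p1[i].
  v1: (1-0.862)·(4.43,2.28) + 0.862·(6.54,3.96) = (6.2488,3.7282)
  v2: (1-0.862)·(2.6,3.05) + 0.862·(4.71,5.83) = (4.4188,5.4464)
  v3: (1-0.862)·(-1.84,4.29) + 0.862·(-1.25,4.75) = (-1.3314,4.6865)
  v4: (1-0.862)·(-2.26,-1.02) + 0.862·(-4.47,-1.4) = (-4.1650,-1.3476)
  v5: (1-0.862)·(-2.09,-1.8) + 0.862·(-4.11,-3.1) = (-3.8312,-2.9206)
  v6: (1-0.862)·(0.46,-4.47) + 0.862·(1.4,-8.59) = (1.2703,-8.0214)
  v7: (1-0.862)·(2.08,-2.99) + 0.862·(4.62,-5.19) = (4.2695,-4.8864)
  v8: (1-0.862)·(3.29,-0.63) + 0.862·(8.71,-0.78) = (7.9620,-0.7593)
Perimeter = Σ |v_{i+1} − v_i|:
  edge 1→2: √(-1.8300² + 1.7182²) = 2.5102 (running 2.5102)
  edge 2→3: √(-5.7502² + -0.7598²) = 5.8002 (running 8.3104)
  edge 3→4: √(-2.8336² + -6.0341²) = 6.6663 (running 14.9767)
  edge 4→5: √(0.3338² + -1.5730²) = 1.6081 (running 16.5848)
  edge 5→6: √(5.1015² + -5.1008²) = 7.2142 (running 23.7989)
  edge 6→7: √(2.9992² + 3.1350²) = 4.3386 (running 28.1376)
  edge 7→8: √(3.6926² + 4.1271²) = 5.5379 (running 33.6754)
  edge 8→1: √(-1.7132² + 4.4875²) = 4.8034 (running 38.4788)
Perimeter = 38.4788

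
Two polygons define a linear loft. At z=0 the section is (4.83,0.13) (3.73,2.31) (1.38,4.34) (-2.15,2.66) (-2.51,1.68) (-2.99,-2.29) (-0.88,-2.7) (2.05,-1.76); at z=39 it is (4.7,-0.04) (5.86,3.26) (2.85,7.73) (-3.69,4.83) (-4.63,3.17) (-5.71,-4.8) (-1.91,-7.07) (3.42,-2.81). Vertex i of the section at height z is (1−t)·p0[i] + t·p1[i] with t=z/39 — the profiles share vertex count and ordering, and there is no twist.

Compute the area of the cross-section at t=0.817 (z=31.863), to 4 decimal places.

Cross-section at t=0.817: each vertex is (1-t)·p0[i] + t·p1[i].
  v1: (1-0.817)·(4.83,0.13) + 0.817·(4.7,-0.04) = (4.7238,-0.0089)
  v2: (1-0.817)·(3.73,2.31) + 0.817·(5.86,3.26) = (5.4702,3.0861)
  v3: (1-0.817)·(1.38,4.34) + 0.817·(2.85,7.73) = (2.5810,7.1096)
  v4: (1-0.817)·(-2.15,2.66) + 0.817·(-3.69,4.83) = (-3.4082,4.4329)
  v5: (1-0.817)·(-2.51,1.68) + 0.817·(-4.63,3.17) = (-4.2420,2.8973)
  v6: (1-0.817)·(-2.99,-2.29) + 0.817·(-5.71,-4.8) = (-5.2122,-4.3407)
  v7: (1-0.817)·(-0.88,-2.7) + 0.817·(-1.91,-7.07) = (-1.7215,-6.2703)
  v8: (1-0.817)·(2.05,-1.76) + 0.817·(3.42,-2.81) = (3.1693,-2.6179)
Shoelace sum Σ(x_i·y_{i+1} − x_{i+1}·y_i):
  i=1: 4.7238·3.0861 − 5.4702·-0.0089 = +14.6270 (running +14.6270)
  i=2: 5.4702·7.1096 − 2.5810·3.0861 = +30.9258 (running +45.5528)
  i=3: 2.5810·4.4329 − -3.4082·7.1096 = +35.6721 (running +81.2249)
  i=4: -3.4082·2.8973 − -4.2420·4.4329 = +8.9299 (running +90.1548)
  i=5: -4.2420·-4.3407 − -5.2122·2.8973 = +33.5149 (running +123.6697)
  i=6: -5.2122·-6.2703 − -1.7215·-4.3407 = +25.2097 (running +148.8794)
  i=7: -1.7215·-2.6179 − 3.1693·-6.2703 = +24.3790 (running +173.2585)
  i=8: 3.1693·-0.0089 − 4.7238·-2.6179 = +12.3380 (running +185.5965)
Area = |Σ|/2 = |185.5965|/2 = 92.7982

Area at t=0.817: 92.7982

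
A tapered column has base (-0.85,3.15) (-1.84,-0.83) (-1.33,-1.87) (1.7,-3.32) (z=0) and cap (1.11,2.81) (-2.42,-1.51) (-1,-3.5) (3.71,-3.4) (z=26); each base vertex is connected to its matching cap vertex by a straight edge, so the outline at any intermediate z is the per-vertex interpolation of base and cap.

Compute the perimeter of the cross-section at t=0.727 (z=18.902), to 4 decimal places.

Cross-section at t=0.727: each vertex is (1-t)·p0[i] + t·p1[i].
  v1: (1-0.727)·(-0.85,3.15) + 0.727·(1.11,2.81) = (0.5749,2.9028)
  v2: (1-0.727)·(-1.84,-0.83) + 0.727·(-2.42,-1.51) = (-2.2617,-1.3244)
  v3: (1-0.727)·(-1.33,-1.87) + 0.727·(-1,-3.5) = (-1.0901,-3.0550)
  v4: (1-0.727)·(1.7,-3.32) + 0.727·(3.71,-3.4) = (3.1613,-3.3782)
Perimeter = Σ |v_{i+1} − v_i|:
  edge 1→2: √(-2.8366² + -4.2272²) = 5.0907 (running 5.0907)
  edge 2→3: √(1.1716² + -1.7306²) = 2.0899 (running 7.1806)
  edge 3→4: √(4.2514² + -0.3232²) = 4.2636 (running 11.4442)
  edge 4→1: √(-2.5863² + 6.2810²) = 6.7926 (running 18.2369)
Perimeter = 18.2369

Perimeter at t=0.727: 18.2369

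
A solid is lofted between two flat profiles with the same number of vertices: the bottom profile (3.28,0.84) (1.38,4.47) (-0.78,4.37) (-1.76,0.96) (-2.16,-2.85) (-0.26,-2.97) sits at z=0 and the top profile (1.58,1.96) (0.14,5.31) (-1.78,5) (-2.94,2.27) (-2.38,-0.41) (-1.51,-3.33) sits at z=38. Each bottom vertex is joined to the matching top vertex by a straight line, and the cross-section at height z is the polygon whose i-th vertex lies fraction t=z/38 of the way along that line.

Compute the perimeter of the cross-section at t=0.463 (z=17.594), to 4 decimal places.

Perimeter at t=0.463: 20.1070

Cross-section at t=0.463: each vertex is (1-t)·p0[i] + t·p1[i].
  v1: (1-0.463)·(3.28,0.84) + 0.463·(1.58,1.96) = (2.4929,1.3586)
  v2: (1-0.463)·(1.38,4.47) + 0.463·(0.14,5.31) = (0.8059,4.8589)
  v3: (1-0.463)·(-0.78,4.37) + 0.463·(-1.78,5) = (-1.2430,4.6617)
  v4: (1-0.463)·(-1.76,0.96) + 0.463·(-2.94,2.27) = (-2.3063,1.5665)
  v5: (1-0.463)·(-2.16,-2.85) + 0.463·(-2.38,-0.41) = (-2.2619,-1.7203)
  v6: (1-0.463)·(-0.26,-2.97) + 0.463·(-1.51,-3.33) = (-0.8387,-3.1367)
Perimeter = Σ |v_{i+1} − v_i|:
  edge 1→2: √(-1.6870² + 3.5004²) = 3.8857 (running 3.8857)
  edge 2→3: √(-2.0489² + -0.1972²) = 2.0584 (running 5.9440)
  edge 3→4: √(-1.0633² + -3.0952²) = 3.2727 (running 9.2168)
  edge 4→5: √(0.0445² + -3.2868²) = 3.2871 (running 12.5039)
  edge 5→6: √(1.4231² + -1.4164²) = 2.0078 (running 14.5117)
  edge 6→1: √(3.3316² + 4.4952²) = 5.5953 (running 20.1070)
Perimeter = 20.1070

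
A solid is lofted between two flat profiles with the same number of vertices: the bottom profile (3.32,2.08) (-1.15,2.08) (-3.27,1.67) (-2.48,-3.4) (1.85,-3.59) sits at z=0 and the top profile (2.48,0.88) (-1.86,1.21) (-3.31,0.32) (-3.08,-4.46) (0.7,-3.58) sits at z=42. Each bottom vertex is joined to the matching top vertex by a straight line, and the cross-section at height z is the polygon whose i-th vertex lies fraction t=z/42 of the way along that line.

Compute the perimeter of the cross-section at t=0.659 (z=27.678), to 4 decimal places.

Perimeter at t=0.659: 20.2687

Cross-section at t=0.659: each vertex is (1-t)·p0[i] + t·p1[i].
  v1: (1-0.659)·(3.32,2.08) + 0.659·(2.48,0.88) = (2.7664,1.2892)
  v2: (1-0.659)·(-1.15,2.08) + 0.659·(-1.86,1.21) = (-1.6179,1.5067)
  v3: (1-0.659)·(-3.27,1.67) + 0.659·(-3.31,0.32) = (-3.2964,0.7803)
  v4: (1-0.659)·(-2.48,-3.4) + 0.659·(-3.08,-4.46) = (-2.8754,-4.0985)
  v5: (1-0.659)·(1.85,-3.59) + 0.659·(0.7,-3.58) = (1.0921,-3.5834)
Perimeter = Σ |v_{i+1} − v_i|:
  edge 1→2: √(-4.3843² + 0.2175²) = 4.3897 (running 4.3897)
  edge 2→3: √(-1.6785² + -0.7263²) = 1.8289 (running 6.2186)
  edge 3→4: √(0.4210² + -4.8789²) = 4.8970 (running 11.1156)
  edge 4→5: √(3.9676² + 0.5151²) = 4.0009 (running 15.1165)
  edge 5→1: √(1.6743² + 4.8726²) = 5.1522 (running 20.2687)
Perimeter = 20.2687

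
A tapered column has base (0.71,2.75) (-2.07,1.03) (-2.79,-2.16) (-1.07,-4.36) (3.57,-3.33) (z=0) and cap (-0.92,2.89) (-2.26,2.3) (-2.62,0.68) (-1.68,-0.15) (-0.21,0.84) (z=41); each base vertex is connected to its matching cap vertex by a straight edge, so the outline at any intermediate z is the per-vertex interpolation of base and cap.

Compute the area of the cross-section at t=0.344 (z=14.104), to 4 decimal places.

Area at t=0.344: 17.4176

Cross-section at t=0.344: each vertex is (1-t)·p0[i] + t·p1[i].
  v1: (1-0.344)·(0.71,2.75) + 0.344·(-0.92,2.89) = (0.1493,2.7982)
  v2: (1-0.344)·(-2.07,1.03) + 0.344·(-2.26,2.3) = (-2.1354,1.4669)
  v3: (1-0.344)·(-2.79,-2.16) + 0.344·(-2.62,0.68) = (-2.7315,-1.1830)
  v4: (1-0.344)·(-1.07,-4.36) + 0.344·(-1.68,-0.15) = (-1.2798,-2.9118)
  v5: (1-0.344)·(3.57,-3.33) + 0.344·(-0.21,0.84) = (2.2697,-1.8955)
Shoelace sum Σ(x_i·y_{i+1} − x_{i+1}·y_i):
  i=1: 0.1493·1.4669 − -2.1354·2.7982 = +6.1941 (running +6.1941)
  i=2: -2.1354·-1.1830 − -2.7315·1.4669 = +6.5330 (running +12.7271)
  i=3: -2.7315·-2.9118 − -1.2798·-1.1830 = +6.4394 (running +19.1665)
  i=4: -1.2798·-1.8955 − 2.2697·-2.9118 = +9.0347 (running +28.2012)
  i=5: 2.2697·2.7982 − 0.1493·-1.8955 = +6.6339 (running +34.8351)
Area = |Σ|/2 = |34.8351|/2 = 17.4176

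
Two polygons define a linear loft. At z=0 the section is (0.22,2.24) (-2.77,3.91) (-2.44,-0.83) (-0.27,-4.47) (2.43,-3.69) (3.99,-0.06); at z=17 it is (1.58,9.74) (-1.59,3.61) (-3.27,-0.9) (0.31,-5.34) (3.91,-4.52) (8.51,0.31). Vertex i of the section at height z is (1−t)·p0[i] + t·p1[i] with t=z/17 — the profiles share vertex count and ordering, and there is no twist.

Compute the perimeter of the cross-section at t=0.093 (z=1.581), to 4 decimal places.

Cross-section at t=0.093: each vertex is (1-t)·p0[i] + t·p1[i].
  v1: (1-0.093)·(0.22,2.24) + 0.093·(1.58,9.74) = (0.3465,2.9375)
  v2: (1-0.093)·(-2.77,3.91) + 0.093·(-1.59,3.61) = (-2.6603,3.8821)
  v3: (1-0.093)·(-2.44,-0.83) + 0.093·(-3.27,-0.9) = (-2.5172,-0.8365)
  v4: (1-0.093)·(-0.27,-4.47) + 0.093·(0.31,-5.34) = (-0.2161,-4.5509)
  v5: (1-0.093)·(2.43,-3.69) + 0.093·(3.91,-4.52) = (2.5676,-3.7672)
  v6: (1-0.093)·(3.99,-0.06) + 0.093·(8.51,0.31) = (4.4104,-0.0256)
Perimeter = Σ |v_{i+1} − v_i|:
  edge 1→2: √(-3.0067² + 0.9446²) = 3.1516 (running 3.1516)
  edge 2→3: √(0.1431² + -4.7186²) = 4.7208 (running 7.8724)
  edge 3→4: √(2.3011² + -3.7144²) = 4.3694 (running 12.2418)
  edge 4→5: √(2.7837² + 0.7837²) = 2.8919 (running 15.1338)
  edge 5→6: √(1.8427² + 3.7416²) = 4.1708 (running 19.3045)
  edge 6→1: √(-4.0639² + 2.9631²) = 5.0294 (running 24.3339)
Perimeter = 24.3339

Perimeter at t=0.093: 24.3339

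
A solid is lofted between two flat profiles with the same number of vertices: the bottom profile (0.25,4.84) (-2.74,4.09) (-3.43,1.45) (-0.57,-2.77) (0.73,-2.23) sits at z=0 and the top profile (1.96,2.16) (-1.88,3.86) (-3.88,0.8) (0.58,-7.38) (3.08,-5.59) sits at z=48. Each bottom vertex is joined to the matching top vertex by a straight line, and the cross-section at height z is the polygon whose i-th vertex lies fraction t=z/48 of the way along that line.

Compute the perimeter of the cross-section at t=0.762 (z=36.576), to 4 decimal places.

Perimeter at t=0.762: 25.8409

Cross-section at t=0.762: each vertex is (1-t)·p0[i] + t·p1[i].
  v1: (1-0.762)·(0.25,4.84) + 0.762·(1.96,2.16) = (1.5530,2.7978)
  v2: (1-0.762)·(-2.74,4.09) + 0.762·(-1.88,3.86) = (-2.0847,3.9147)
  v3: (1-0.762)·(-3.43,1.45) + 0.762·(-3.88,0.8) = (-3.7729,0.9547)
  v4: (1-0.762)·(-0.57,-2.77) + 0.762·(0.58,-7.38) = (0.3063,-6.2828)
  v5: (1-0.762)·(0.73,-2.23) + 0.762·(3.08,-5.59) = (2.5207,-4.7903)
Perimeter = Σ |v_{i+1} − v_i|:
  edge 1→2: √(-3.6377² + 1.1169²) = 3.8053 (running 3.8053)
  edge 2→3: √(-1.6882² + -2.9600²) = 3.4076 (running 7.2129)
  edge 3→4: √(4.0792² + -7.2375²) = 8.3079 (running 15.5209)
  edge 4→5: √(2.2144² + 1.4925²) = 2.6704 (running 18.1913)
  edge 5→1: √(-0.9677² + 7.5882²) = 7.6496 (running 25.8409)
Perimeter = 25.8409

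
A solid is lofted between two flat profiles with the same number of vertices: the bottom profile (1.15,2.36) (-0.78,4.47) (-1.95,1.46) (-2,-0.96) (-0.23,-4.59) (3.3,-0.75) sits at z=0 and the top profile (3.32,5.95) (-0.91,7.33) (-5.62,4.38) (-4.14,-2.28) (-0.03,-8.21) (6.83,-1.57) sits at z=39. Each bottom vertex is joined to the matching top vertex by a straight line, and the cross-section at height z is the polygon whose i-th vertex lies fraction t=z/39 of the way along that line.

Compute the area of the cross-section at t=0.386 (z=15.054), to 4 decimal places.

Cross-section at t=0.386: each vertex is (1-t)·p0[i] + t·p1[i].
  v1: (1-0.386)·(1.15,2.36) + 0.386·(3.32,5.95) = (1.9876,3.7457)
  v2: (1-0.386)·(-0.78,4.47) + 0.386·(-0.91,7.33) = (-0.8302,5.5740)
  v3: (1-0.386)·(-1.95,1.46) + 0.386·(-5.62,4.38) = (-3.3666,2.5871)
  v4: (1-0.386)·(-2,-0.96) + 0.386·(-4.14,-2.28) = (-2.8260,-1.4695)
  v5: (1-0.386)·(-0.23,-4.59) + 0.386·(-0.03,-8.21) = (-0.1528,-5.9873)
  v6: (1-0.386)·(3.3,-0.75) + 0.386·(6.83,-1.57) = (4.6626,-1.0665)
Shoelace sum Σ(x_i·y_{i+1} − x_{i+1}·y_i):
  i=1: 1.9876·5.5740 − -0.8302·3.7457 = +14.1886 (running +14.1886)
  i=2: -0.8302·2.5871 − -3.3666·5.5740 = +16.6176 (running +30.8062)
  i=3: -3.3666·-1.4695 − -2.8260·2.5871 = +12.2586 (running +43.0648)
  i=4: -2.8260·-5.9873 − -0.1528·-1.4695 = +16.6959 (running +59.7607)
  i=5: -0.1528·-1.0665 − 4.6626·-5.9873 = +28.0793 (running +87.8400)
  i=6: 4.6626·3.7457 − 1.9876·-1.0665 = +19.5846 (running +107.4246)
Area = |Σ|/2 = |107.4246|/2 = 53.7123

Area at t=0.386: 53.7123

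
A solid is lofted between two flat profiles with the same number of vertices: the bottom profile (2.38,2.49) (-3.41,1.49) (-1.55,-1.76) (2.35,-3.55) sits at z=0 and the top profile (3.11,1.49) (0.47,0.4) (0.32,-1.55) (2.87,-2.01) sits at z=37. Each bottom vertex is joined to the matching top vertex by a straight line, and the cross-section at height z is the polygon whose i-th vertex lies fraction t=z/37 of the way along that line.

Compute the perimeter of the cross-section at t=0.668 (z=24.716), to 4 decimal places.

Perimeter at t=0.668: 13.7498

Cross-section at t=0.668: each vertex is (1-t)·p0[i] + t·p1[i].
  v1: (1-0.668)·(2.38,2.49) + 0.668·(3.11,1.49) = (2.8676,1.8220)
  v2: (1-0.668)·(-3.41,1.49) + 0.668·(0.47,0.4) = (-0.8182,0.7619)
  v3: (1-0.668)·(-1.55,-1.76) + 0.668·(0.32,-1.55) = (-0.3008,-1.6197)
  v4: (1-0.668)·(2.35,-3.55) + 0.668·(2.87,-2.01) = (2.6974,-2.5213)
Perimeter = Σ |v_{i+1} − v_i|:
  edge 1→2: √(-3.6858² + -1.0601²) = 3.8352 (running 3.8352)
  edge 2→3: √(0.5173² + -2.3816²) = 2.4371 (running 6.2724)
  edge 3→4: √(2.9982² + -0.9016²) = 3.1308 (running 9.4032)
  edge 4→1: √(0.1703² + 4.3433²) = 4.3466 (running 13.7498)
Perimeter = 13.7498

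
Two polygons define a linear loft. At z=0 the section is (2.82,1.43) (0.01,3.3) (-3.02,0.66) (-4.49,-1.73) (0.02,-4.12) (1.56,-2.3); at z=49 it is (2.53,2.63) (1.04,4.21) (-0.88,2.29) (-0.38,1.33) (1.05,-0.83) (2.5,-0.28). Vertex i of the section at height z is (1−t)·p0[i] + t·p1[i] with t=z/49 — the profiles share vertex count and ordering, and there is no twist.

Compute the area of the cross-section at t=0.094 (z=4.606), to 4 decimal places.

Cross-section at t=0.094: each vertex is (1-t)·p0[i] + t·p1[i].
  v1: (1-0.094)·(2.82,1.43) + 0.094·(2.53,2.63) = (2.7927,1.5428)
  v2: (1-0.094)·(0.01,3.3) + 0.094·(1.04,4.21) = (0.1068,3.3855)
  v3: (1-0.094)·(-3.02,0.66) + 0.094·(-0.88,2.29) = (-2.8188,0.8132)
  v4: (1-0.094)·(-4.49,-1.73) + 0.094·(-0.38,1.33) = (-4.1037,-1.4424)
  v5: (1-0.094)·(0.02,-4.12) + 0.094·(1.05,-0.83) = (0.1168,-3.8107)
  v6: (1-0.094)·(1.56,-2.3) + 0.094·(2.5,-0.28) = (1.6484,-2.1101)
Shoelace sum Σ(x_i·y_{i+1} − x_{i+1}·y_i):
  i=1: 2.7927·3.3855 − 0.1068·1.5428 = +9.2901 (running +9.2901)
  i=2: 0.1068·0.8132 − -2.8188·3.3855 = +9.6302 (running +18.9203)
  i=3: -2.8188·-1.4424 − -4.1037·0.8132 = +7.4030 (running +26.3233)
  i=4: -4.1037·-3.8107 − 0.1168·-1.4424 = +15.8065 (running +42.1297)
  i=5: 0.1168·-2.1101 − 1.6484·-3.8107 = +6.0350 (running +48.1647)
  i=6: 1.6484·1.5428 − 2.7927·-2.1101 = +8.4361 (running +56.6008)
Area = |Σ|/2 = |56.6008|/2 = 28.3004

Area at t=0.094: 28.3004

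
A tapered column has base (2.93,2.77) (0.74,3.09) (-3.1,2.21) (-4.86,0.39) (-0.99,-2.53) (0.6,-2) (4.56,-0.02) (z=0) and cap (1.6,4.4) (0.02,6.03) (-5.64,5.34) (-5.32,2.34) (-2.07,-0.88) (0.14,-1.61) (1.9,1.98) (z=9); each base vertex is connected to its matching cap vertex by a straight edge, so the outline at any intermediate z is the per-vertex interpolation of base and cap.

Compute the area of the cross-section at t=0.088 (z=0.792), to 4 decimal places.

Cross-section at t=0.088: each vertex is (1-t)·p0[i] + t·p1[i].
  v1: (1-0.088)·(2.93,2.77) + 0.088·(1.6,4.4) = (2.8130,2.9134)
  v2: (1-0.088)·(0.74,3.09) + 0.088·(0.02,6.03) = (0.6766,3.3487)
  v3: (1-0.088)·(-3.1,2.21) + 0.088·(-5.64,5.34) = (-3.3235,2.4854)
  v4: (1-0.088)·(-4.86,0.39) + 0.088·(-5.32,2.34) = (-4.9005,0.5616)
  v5: (1-0.088)·(-0.99,-2.53) + 0.088·(-2.07,-0.88) = (-1.0850,-2.3848)
  v6: (1-0.088)·(0.6,-2) + 0.088·(0.14,-1.61) = (0.5595,-1.9657)
  v7: (1-0.088)·(4.56,-0.02) + 0.088·(1.9,1.98) = (4.3259,0.1560)
Shoelace sum Σ(x_i·y_{i+1} − x_{i+1}·y_i):
  i=1: 2.8130·3.3487 − 0.6766·2.9134 = +7.4485 (running +7.4485)
  i=2: 0.6766·2.4854 − -3.3235·3.3487 = +12.8113 (running +20.2598)
  i=3: -3.3235·0.5616 − -4.9005·2.4854 = +10.3134 (running +30.5731)
  i=4: -4.9005·-2.3848 − -1.0850·0.5616 = +12.2960 (running +42.8691)
  i=5: -1.0850·-1.9657 − 0.5595·-2.3848 = +3.4672 (running +46.3363)
  i=6: 0.5595·0.1560 − 4.3259·-1.9657 = +8.5907 (running +54.9270)
  i=7: 4.3259·2.9134 − 2.8130·0.1560 = +12.1645 (running +67.0915)
Area = |Σ|/2 = |67.0915|/2 = 33.5457

Area at t=0.088: 33.5457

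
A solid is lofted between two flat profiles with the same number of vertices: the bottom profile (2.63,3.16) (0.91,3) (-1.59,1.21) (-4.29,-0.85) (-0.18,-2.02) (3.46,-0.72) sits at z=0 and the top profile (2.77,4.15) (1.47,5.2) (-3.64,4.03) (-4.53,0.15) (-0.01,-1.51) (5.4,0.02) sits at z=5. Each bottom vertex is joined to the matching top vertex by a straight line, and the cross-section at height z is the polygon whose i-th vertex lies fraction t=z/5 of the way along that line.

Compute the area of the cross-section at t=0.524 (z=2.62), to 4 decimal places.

Area at t=0.524: 33.3937

Cross-section at t=0.524: each vertex is (1-t)·p0[i] + t·p1[i].
  v1: (1-0.524)·(2.63,3.16) + 0.524·(2.77,4.15) = (2.7034,3.6788)
  v2: (1-0.524)·(0.91,3) + 0.524·(1.47,5.2) = (1.2034,4.1528)
  v3: (1-0.524)·(-1.59,1.21) + 0.524·(-3.64,4.03) = (-2.6642,2.6877)
  v4: (1-0.524)·(-4.29,-0.85) + 0.524·(-4.53,0.15) = (-4.4158,-0.3260)
  v5: (1-0.524)·(-0.18,-2.02) + 0.524·(-0.01,-1.51) = (-0.0909,-1.7528)
  v6: (1-0.524)·(3.46,-0.72) + 0.524·(5.4,0.02) = (4.4766,-0.3322)
Shoelace sum Σ(x_i·y_{i+1} − x_{i+1}·y_i):
  i=1: 2.7034·4.1528 − 1.2034·3.6788 = +6.7993 (running +6.7993)
  i=2: 1.2034·2.6877 − -2.6642·4.1528 = +14.2984 (running +21.0977)
  i=3: -2.6642·-0.3260 − -4.4158·2.6877 = +12.7367 (running +33.8344)
  i=4: -4.4158·-1.7528 − -0.0909·-0.3260 = +7.7101 (running +41.5445)
  i=5: -0.0909·-0.3322 − 4.4766·-1.7528 = +7.8765 (running +49.4210)
  i=6: 4.4766·3.6788 − 2.7034·-0.3322 = +17.3664 (running +66.7874)
Area = |Σ|/2 = |66.7874|/2 = 33.3937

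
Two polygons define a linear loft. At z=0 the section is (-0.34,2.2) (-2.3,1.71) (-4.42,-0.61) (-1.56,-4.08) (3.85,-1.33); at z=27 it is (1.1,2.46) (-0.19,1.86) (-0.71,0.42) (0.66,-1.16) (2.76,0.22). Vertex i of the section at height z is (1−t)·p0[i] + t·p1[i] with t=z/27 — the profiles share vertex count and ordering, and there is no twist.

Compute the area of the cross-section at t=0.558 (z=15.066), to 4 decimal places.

Cross-section at t=0.558: each vertex is (1-t)·p0[i] + t·p1[i].
  v1: (1-0.558)·(-0.34,2.2) + 0.558·(1.1,2.46) = (0.4635,2.3451)
  v2: (1-0.558)·(-2.3,1.71) + 0.558·(-0.19,1.86) = (-1.1226,1.7937)
  v3: (1-0.558)·(-4.42,-0.61) + 0.558·(-0.71,0.42) = (-2.3498,-0.0353)
  v4: (1-0.558)·(-1.56,-4.08) + 0.558·(0.66,-1.16) = (-0.3212,-2.4506)
  v5: (1-0.558)·(3.85,-1.33) + 0.558·(2.76,0.22) = (3.2418,-0.4651)
Shoelace sum Σ(x_i·y_{i+1} − x_{i+1}·y_i):
  i=1: 0.4635·1.7937 − -1.1226·2.3451 = +3.4640 (running +3.4640)
  i=2: -1.1226·-0.0353 − -2.3498·1.7937 = +4.2545 (running +7.7185)
  i=3: -2.3498·-2.4506 − -0.3212·-0.0353 = +5.7472 (running +13.4657)
  i=4: -0.3212·-0.4651 − 3.2418·-2.4506 = +8.0938 (running +21.5596)
  i=5: 3.2418·2.3451 − 0.4635·-0.4651 = +7.8178 (running +29.3774)
Area = |Σ|/2 = |29.3774|/2 = 14.6887

Area at t=0.558: 14.6887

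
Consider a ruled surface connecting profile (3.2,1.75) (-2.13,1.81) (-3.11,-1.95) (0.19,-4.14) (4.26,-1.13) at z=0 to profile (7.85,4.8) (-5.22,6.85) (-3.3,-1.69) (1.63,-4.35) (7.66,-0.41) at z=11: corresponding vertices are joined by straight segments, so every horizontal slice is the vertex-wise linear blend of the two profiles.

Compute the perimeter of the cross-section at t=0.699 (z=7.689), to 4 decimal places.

Cross-section at t=0.699: each vertex is (1-t)·p0[i] + t·p1[i].
  v1: (1-0.699)·(3.2,1.75) + 0.699·(7.85,4.8) = (6.4504,3.8819)
  v2: (1-0.699)·(-2.13,1.81) + 0.699·(-5.22,6.85) = (-4.2899,5.3330)
  v3: (1-0.699)·(-3.11,-1.95) + 0.699·(-3.3,-1.69) = (-3.2428,-1.7683)
  v4: (1-0.699)·(0.19,-4.14) + 0.699·(1.63,-4.35) = (1.1966,-4.2868)
  v5: (1-0.699)·(4.26,-1.13) + 0.699·(7.66,-0.41) = (6.6366,-0.6267)
Perimeter = Σ |v_{i+1} − v_i|:
  edge 1→2: √(-10.7403² + 1.4510²) = 10.8378 (running 10.8378)
  edge 2→3: √(1.0471² + -7.1012²) = 7.1780 (running 18.0158)
  edge 3→4: √(4.4394² + -2.5185²) = 5.1040 (running 23.1199)
  edge 4→5: √(5.4400² + 3.6601²) = 6.5567 (running 29.6765)
  edge 5→1: √(-0.1862² + 4.5087²) = 4.5125 (running 34.1891)
Perimeter = 34.1891

Perimeter at t=0.699: 34.1891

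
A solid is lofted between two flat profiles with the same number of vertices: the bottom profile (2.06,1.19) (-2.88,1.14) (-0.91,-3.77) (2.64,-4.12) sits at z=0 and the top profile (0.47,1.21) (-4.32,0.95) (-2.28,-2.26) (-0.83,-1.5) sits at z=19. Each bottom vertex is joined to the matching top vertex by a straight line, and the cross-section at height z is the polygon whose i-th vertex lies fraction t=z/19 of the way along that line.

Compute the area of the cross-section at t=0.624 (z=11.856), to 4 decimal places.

Cross-section at t=0.624: each vertex is (1-t)·p0[i] + t·p1[i].
  v1: (1-0.624)·(2.06,1.19) + 0.624·(0.47,1.21) = (1.0678,1.2025)
  v2: (1-0.624)·(-2.88,1.14) + 0.624·(-4.32,0.95) = (-3.7786,1.0214)
  v3: (1-0.624)·(-0.91,-3.77) + 0.624·(-2.28,-2.26) = (-1.7649,-2.8278)
  v4: (1-0.624)·(2.64,-4.12) + 0.624·(-0.83,-1.5) = (0.4747,-2.4851)
Shoelace sum Σ(x_i·y_{i+1} − x_{i+1}·y_i):
  i=1: 1.0678·1.0214 − -3.7786·1.2025 = +5.6344 (running +5.6344)
  i=2: -3.7786·-2.8278 − -1.7649·1.0214 = +12.4876 (running +18.1220)
  i=3: -1.7649·-2.4851 − 0.4747·-2.8278 = +5.7283 (running +23.8503)
  i=4: 0.4747·1.2025 − 1.0678·-2.4851 = +3.2246 (running +27.0748)
Area = |Σ|/2 = |27.0748|/2 = 13.5374

Area at t=0.624: 13.5374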